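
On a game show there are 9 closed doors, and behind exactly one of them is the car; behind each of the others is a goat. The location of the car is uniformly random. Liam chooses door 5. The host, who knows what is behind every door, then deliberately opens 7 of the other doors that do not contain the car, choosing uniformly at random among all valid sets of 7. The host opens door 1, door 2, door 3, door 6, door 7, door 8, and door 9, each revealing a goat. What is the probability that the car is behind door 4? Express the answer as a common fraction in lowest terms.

Consider each possible location of the car in turn.
If it is behind any of doors 1, 2, 3, 6, 7, 8, and 9 (prior 1/9 each): that door was opened and seen not to hold the prize — ruled out; weight (1/9)·0 = 0 each.
If it is behind door 4 (prior 1/9): the host has no choice, probability 1; weight (1/9)·1 = 1/9.
If it is behind door 5 (prior 1/9): the host has 8 equally likely choices, so probability 1/8; weight (1/9)·(1/8) = 1/72.
The weights sum to 1/8.
So P(the car behind door 4 | the host opened door 1, door 2, door 3, door 6, door 7, door 8, and door 9) = (1/9) / (1/8) = 8/9.

8/9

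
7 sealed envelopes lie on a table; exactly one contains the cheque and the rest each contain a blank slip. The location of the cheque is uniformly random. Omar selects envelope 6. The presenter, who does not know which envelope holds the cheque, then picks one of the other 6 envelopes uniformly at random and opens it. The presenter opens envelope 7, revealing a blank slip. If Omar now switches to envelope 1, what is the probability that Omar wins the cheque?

Condition on the true location of the cheque.
If it is in any of envelopes 1, 2, 3, 4, 5, and 6 (prior 1/7 each): the presenter picks envelope 7 with probability 1/6 regardless, and it is not the prize; weight (1/7)·(1/6) = 1/42 each.
If it is in envelope 7 (prior 1/7): the presenter opened envelope 7, so this case is ruled out; weight (1/7)·0 = 0.
The weights sum to 1/7.
So P(the cheque in envelope 1 | the presenter opened envelope 7) = (1/42) / (1/7) = 1/6.

1/6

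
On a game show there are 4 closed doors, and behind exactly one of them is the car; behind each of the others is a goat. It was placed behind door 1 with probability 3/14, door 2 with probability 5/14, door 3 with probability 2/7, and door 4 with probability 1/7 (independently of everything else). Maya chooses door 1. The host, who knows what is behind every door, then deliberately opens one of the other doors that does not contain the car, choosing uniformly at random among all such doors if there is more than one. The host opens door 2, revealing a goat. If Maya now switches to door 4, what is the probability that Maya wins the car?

Consider each possible location of the car in turn.
If it is behind door 1 (prior 3/14): the host has 3 equally likely choices, so probability 1/3; weight (3/14)·(1/3) = 1/14.
If it is behind door 2 (prior 5/14): the host opened door 2, so this case is ruled out; weight (5/14)·0 = 0.
If it is behind door 3 (prior 2/7): the host has 2 equally likely choices, so probability 1/2; weight (2/7)·(1/2) = 1/7.
If it is behind door 4 (prior 1/7): the host has 2 equally likely choices, so probability 1/2; weight (1/7)·(1/2) = 1/14.
The weights sum to 2/7.
So P(the car behind door 4 | the host opened door 2) = (1/14) / (2/7) = 1/4.

1/4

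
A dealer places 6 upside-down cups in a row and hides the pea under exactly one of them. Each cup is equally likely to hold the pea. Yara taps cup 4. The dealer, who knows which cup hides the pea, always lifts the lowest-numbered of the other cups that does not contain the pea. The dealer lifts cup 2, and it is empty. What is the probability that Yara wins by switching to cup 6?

Consider each possible location of the pea in turn.
If it is under cup 1 (prior 1/6): cup 2 is the lowest-numbered option available, probability 1; weight (1/6)·1 = 1/6.
If it is under cup 2 (prior 1/6): the dealer opened cup 2, so this case is ruled out; weight (1/6)·0 = 0.
If it is under any of cups 3, 4, 5, and 6 (prior 1/6 each): the dealer would have opened cup 1 instead, probability 0; weight (1/6)·0 = 0 each.
The weights sum to 1/6.
So P(the pea under cup 6 | the dealer opened cup 2) = 0 / (1/6) = 0.

0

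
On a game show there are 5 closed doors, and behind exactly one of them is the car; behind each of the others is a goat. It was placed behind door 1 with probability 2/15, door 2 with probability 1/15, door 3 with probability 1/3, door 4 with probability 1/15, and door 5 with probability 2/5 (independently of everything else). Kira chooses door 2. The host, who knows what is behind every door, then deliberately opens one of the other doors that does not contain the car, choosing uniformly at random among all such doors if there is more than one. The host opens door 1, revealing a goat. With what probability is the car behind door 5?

8/17

Consider each possible location of the car in turn.
If it is behind door 1 (prior 2/15): the host opened door 1, so this case is ruled out; weight (2/15)·0 = 0.
If it is behind door 2 (prior 1/15): the host has 4 equally likely choices, so probability 1/4; weight (1/15)·(1/4) = 1/60.
If it is behind door 3 (prior 1/3): the host has 3 equally likely choices, so probability 1/3; weight (1/3)·(1/3) = 1/9.
If it is behind door 4 (prior 1/15): the host has 3 equally likely choices, so probability 1/3; weight (1/15)·(1/3) = 1/45.
If it is behind door 5 (prior 2/5): the host has 3 equally likely choices, so probability 1/3; weight (2/5)·(1/3) = 2/15.
The weights sum to 17/60.
So P(the car behind door 5 | the host opened door 1) = (2/15) / (17/60) = 8/17.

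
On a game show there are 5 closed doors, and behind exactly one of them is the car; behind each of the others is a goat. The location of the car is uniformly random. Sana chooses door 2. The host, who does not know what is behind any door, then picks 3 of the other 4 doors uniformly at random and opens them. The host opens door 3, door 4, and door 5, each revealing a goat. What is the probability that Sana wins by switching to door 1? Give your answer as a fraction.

Because the host chose which doors to open without knowing where the car is, the choice is independent of the prize location. Learning that none of the 3 opened doors holds the car simply rules out those 3 locations and leaves the remaining 2 doors still equally likely by symmetry.
So P(the car behind door 1) = 1/2.

1/2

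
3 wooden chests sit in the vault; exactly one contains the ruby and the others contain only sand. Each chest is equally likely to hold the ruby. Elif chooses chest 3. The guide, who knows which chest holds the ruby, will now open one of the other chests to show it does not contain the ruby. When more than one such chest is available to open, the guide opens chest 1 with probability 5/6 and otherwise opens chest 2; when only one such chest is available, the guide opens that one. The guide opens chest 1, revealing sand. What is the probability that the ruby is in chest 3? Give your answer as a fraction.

5/11

Apply Bayes' rule, conditioning on where the ruby actually is.
If it is in chest 1 (prior 1/3): the guide opened chest 1, so this case is ruled out; weight (1/3)·0 = 0.
If it is in chest 2 (prior 1/3): only chest 1 is available, probability 1; weight (1/3)·1 = 1/3.
If it is in chest 3 (prior 1/3): chest 1 is available, opened with probability 5/6; weight (1/3)·(5/6) = 5/18.
The weights sum to 11/18.
So P(the ruby in chest 3 | the guide opened chest 1) = (5/18) / (11/18) = 5/11.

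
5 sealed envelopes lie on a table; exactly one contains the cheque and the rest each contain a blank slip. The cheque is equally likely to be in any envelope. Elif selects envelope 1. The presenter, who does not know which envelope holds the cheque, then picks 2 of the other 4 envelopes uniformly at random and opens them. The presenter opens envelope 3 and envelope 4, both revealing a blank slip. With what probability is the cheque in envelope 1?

1/3

Apply Bayes' rule, conditioning on where the cheque actually is.
If it is in any of envelopes 1, 2, and 5 (prior 1/5 each): the presenter picks exactly this set with probability 1/6 regardless, and none is the prize; weight (1/5)·(1/6) = 1/30 each.
If it is in either of envelopes 3 and 4 (prior 1/5 each): that envelope was opened and seen not to hold the prize — ruled out; weight (1/5)·0 = 0 each.
The weights sum to 1/10.
So P(the cheque in envelope 1 | the presenter opened envelope 3 and envelope 4) = (1/30) / (1/10) = 1/3.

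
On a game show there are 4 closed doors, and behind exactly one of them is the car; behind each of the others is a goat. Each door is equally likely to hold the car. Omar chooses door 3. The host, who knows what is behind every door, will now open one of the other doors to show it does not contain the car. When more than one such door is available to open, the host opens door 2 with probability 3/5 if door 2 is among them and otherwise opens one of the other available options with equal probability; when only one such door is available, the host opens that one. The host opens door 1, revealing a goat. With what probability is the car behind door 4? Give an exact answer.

4/11

Consider each possible location of the car in turn.
If it is behind door 1 (prior 1/4): the host opened door 1, so this case is ruled out; weight (1/4)·0 = 0.
If it is behind door 2 (prior 1/4): door 2 holds the prize so is unavailable; the host chooses uniformly among the 2 others, probability 1/2; weight (1/4)·(1/2) = 1/8.
If it is behind door 3 (prior 1/4): door 2 is available but not opened; door 1 gets probability (1 − 3/5)/2 = 1/5; weight (1/4)·(1/5) = 1/20.
If it is behind door 4 (prior 1/4): door 2 is available but not opened, probability 2/5; weight (1/4)·(2/5) = 1/10.
The weights sum to 11/40.
So P(the car behind door 4 | the host opened door 1) = (1/10) / (11/40) = 4/11.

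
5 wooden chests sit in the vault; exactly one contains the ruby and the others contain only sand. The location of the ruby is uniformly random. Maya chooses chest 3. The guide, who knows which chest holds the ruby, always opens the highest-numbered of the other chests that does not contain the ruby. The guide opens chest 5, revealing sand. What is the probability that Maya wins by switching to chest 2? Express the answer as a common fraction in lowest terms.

Consider each possible location of the ruby in turn.
If it is in any of chests 1, 2, 3, and 4 (prior 1/5 each): chest 5 is the highest-numbered option available, probability 1; weight (1/5)·1 = 1/5 each.
If it is in chest 5 (prior 1/5): the guide opened chest 5, so this case is ruled out; weight (1/5)·0 = 0.
The weights sum to 4/5.
So P(the ruby in chest 2 | the guide opened chest 5) = (1/5) / (4/5) = 1/4.

1/4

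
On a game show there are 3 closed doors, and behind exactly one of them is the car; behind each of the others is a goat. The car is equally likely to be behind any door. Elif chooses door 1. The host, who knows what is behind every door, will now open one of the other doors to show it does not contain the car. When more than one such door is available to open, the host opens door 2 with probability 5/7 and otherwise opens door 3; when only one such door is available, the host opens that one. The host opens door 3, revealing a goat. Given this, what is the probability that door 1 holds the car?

Consider each possible location of the car in turn.
If it is behind door 1 (prior 1/3): door 2 is available but not opened, probability 2/7; weight (1/3)·(2/7) = 2/21.
If it is behind door 2 (prior 1/3): only door 3 is available, probability 1; weight (1/3)·1 = 1/3.
If it is behind door 3 (prior 1/3): the host opened door 3, so this case is ruled out; weight (1/3)·0 = 0.
The weights sum to 3/7.
So P(the car behind door 1 | the host opened door 3) = (2/21) / (3/7) = 2/9.

2/9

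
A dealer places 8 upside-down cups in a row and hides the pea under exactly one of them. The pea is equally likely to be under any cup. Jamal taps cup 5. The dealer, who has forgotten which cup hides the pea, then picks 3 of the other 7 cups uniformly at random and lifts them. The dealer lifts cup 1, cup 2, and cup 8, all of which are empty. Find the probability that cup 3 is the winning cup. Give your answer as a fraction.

Consider each possible location of the pea in turn.
If it is under any of cups 1, 2, and 8 (prior 1/8 each): that cup was opened and seen not to hold the prize — ruled out; weight (1/8)·0 = 0 each.
If it is under any of cups 3, 4, 5, 6, and 7 (prior 1/8 each): the dealer picks exactly this set with probability 1/35 regardless, and none is the prize; weight (1/8)·(1/35) = 1/280 each.
The weights sum to 1/56.
So P(the pea under cup 3 | the dealer opened cup 1, cup 2, and cup 8) = (1/280) / (1/56) = 1/5.

1/5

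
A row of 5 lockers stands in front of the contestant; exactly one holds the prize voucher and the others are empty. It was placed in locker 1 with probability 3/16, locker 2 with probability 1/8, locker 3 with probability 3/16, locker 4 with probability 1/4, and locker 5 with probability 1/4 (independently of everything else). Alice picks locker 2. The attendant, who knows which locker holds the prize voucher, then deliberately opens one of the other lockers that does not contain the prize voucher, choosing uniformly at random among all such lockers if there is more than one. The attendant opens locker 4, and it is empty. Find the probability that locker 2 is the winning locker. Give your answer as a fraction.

3/23

Condition on the true location of the prize voucher.
If it is in either of lockers 1 and 3 (prior 3/16 each): the attendant has 3 equally likely choices, so probability 1/3; weight (3/16)·(1/3) = 1/16 each.
If it is in locker 2 (prior 1/8): the attendant has 4 equally likely choices, so probability 1/4; weight (1/8)·(1/4) = 1/32.
If it is in locker 4 (prior 1/4): the attendant opened locker 4, so this case is ruled out; weight (1/4)·0 = 0.
If it is in locker 5 (prior 1/4): the attendant has 3 equally likely choices, so probability 1/3; weight (1/4)·(1/3) = 1/12.
The weights sum to 23/96.
So P(the prize voucher in locker 2 | the attendant opened locker 4) = (1/32) / (23/96) = 3/23.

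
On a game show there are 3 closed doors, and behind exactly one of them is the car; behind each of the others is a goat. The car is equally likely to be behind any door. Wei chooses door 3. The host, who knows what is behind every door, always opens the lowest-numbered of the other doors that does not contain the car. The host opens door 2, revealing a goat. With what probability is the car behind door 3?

0

Consider each possible location of the car in turn.
If it is behind door 1 (prior 1/3): door 2 is the lowest-numbered option available, probability 1; weight (1/3)·1 = 1/3.
If it is behind door 2 (prior 1/3): the host opened door 2, so this case is ruled out; weight (1/3)·0 = 0.
If it is behind door 3 (prior 1/3): the host would have opened door 1 instead, probability 0; weight (1/3)·0 = 0.
The weights sum to 1/3.
So P(the car behind door 3 | the host opened door 2) = 0 / (1/3) = 0.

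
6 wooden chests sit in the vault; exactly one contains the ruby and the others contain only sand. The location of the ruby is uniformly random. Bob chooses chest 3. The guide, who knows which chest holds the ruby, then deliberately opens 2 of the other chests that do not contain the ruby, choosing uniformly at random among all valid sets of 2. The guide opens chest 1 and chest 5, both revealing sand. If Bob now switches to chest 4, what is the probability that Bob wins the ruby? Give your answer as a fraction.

Consider each possible location of the ruby in turn.
If it is in either of chests 1 and 5 (prior 1/6 each): that chest was opened and seen not to hold the prize — ruled out; weight (1/6)·0 = 0 each.
If it is in any of chests 2, 4, and 6 (prior 1/6 each): the guide has 6 equally likely choices, so probability 1/6; weight (1/6)·(1/6) = 1/36 each.
If it is in chest 3 (prior 1/6): the guide has 10 equally likely choices, so probability 1/10; weight (1/6)·(1/10) = 1/60.
The weights sum to 1/10.
So P(the ruby in chest 4 | the guide opened chest 1 and chest 5) = (1/36) / (1/10) = 5/18.

5/18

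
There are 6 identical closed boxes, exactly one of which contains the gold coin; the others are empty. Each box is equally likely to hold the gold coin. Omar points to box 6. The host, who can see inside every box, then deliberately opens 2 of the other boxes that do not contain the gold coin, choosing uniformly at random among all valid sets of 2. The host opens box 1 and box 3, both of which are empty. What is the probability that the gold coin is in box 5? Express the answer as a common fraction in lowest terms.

Condition on the true location of the gold coin.
If it is in either of boxes 1 and 3 (prior 1/6 each): that box was opened and seen not to hold the prize — ruled out; weight (1/6)·0 = 0 each.
If it is in any of boxes 2, 4, and 5 (prior 1/6 each): the host has 6 equally likely choices, so probability 1/6; weight (1/6)·(1/6) = 1/36 each.
If it is in box 6 (prior 1/6): the host has 10 equally likely choices, so probability 1/10; weight (1/6)·(1/10) = 1/60.
The weights sum to 1/10.
So P(the gold coin in box 5 | the host opened box 1 and box 3) = (1/36) / (1/10) = 5/18.

5/18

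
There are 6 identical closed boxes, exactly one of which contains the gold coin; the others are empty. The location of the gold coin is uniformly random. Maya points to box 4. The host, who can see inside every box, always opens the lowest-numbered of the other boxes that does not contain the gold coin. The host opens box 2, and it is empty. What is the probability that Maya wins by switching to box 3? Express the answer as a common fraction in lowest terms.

0

Condition on the true location of the gold coin.
If it is in box 1 (prior 1/6): box 2 is the lowest-numbered option available, probability 1; weight (1/6)·1 = 1/6.
If it is in box 2 (prior 1/6): the host opened box 2, so this case is ruled out; weight (1/6)·0 = 0.
If it is in any of boxes 3, 4, 5, and 6 (prior 1/6 each): the host would have opened box 1 instead, probability 0; weight (1/6)·0 = 0 each.
The weights sum to 1/6.
So P(the gold coin in box 3 | the host opened box 2) = 0 / (1/6) = 0.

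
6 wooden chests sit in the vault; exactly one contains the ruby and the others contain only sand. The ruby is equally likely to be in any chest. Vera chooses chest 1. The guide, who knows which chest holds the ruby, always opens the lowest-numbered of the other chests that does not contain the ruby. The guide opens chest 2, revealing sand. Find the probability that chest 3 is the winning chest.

1/5

Apply Bayes' rule, conditioning on where the ruby actually is.
If it is in any of chests 1, 3, 4, 5, and 6 (prior 1/6 each): chest 2 is the lowest-numbered option available, probability 1; weight (1/6)·1 = 1/6 each.
If it is in chest 2 (prior 1/6): the guide opened chest 2, so this case is ruled out; weight (1/6)·0 = 0.
The weights sum to 5/6.
So P(the ruby in chest 3 | the guide opened chest 2) = (1/6) / (5/6) = 1/5.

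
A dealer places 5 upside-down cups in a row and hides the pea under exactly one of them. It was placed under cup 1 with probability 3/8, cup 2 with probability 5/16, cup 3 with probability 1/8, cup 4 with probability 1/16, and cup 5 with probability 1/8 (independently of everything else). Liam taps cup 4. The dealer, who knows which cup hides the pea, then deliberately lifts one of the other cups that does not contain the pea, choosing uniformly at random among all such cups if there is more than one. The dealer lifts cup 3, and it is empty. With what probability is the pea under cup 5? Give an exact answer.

Apply Bayes' rule, conditioning on where the pea actually is.
If it is under cup 1 (prior 3/8): the dealer has 3 equally likely choices, so probability 1/3; weight (3/8)·(1/3) = 1/8.
If it is under cup 2 (prior 5/16): the dealer has 3 equally likely choices, so probability 1/3; weight (5/16)·(1/3) = 5/48.
If it is under cup 3 (prior 1/8): the dealer opened cup 3, so this case is ruled out; weight (1/8)·0 = 0.
If it is under cup 4 (prior 1/16): the dealer has 4 equally likely choices, so probability 1/4; weight (1/16)·(1/4) = 1/64.
If it is under cup 5 (prior 1/8): the dealer has 3 equally likely choices, so probability 1/3; weight (1/8)·(1/3) = 1/24.
The weights sum to 55/192.
So P(the pea under cup 5 | the dealer opened cup 3) = (1/24) / (55/192) = 8/55.

8/55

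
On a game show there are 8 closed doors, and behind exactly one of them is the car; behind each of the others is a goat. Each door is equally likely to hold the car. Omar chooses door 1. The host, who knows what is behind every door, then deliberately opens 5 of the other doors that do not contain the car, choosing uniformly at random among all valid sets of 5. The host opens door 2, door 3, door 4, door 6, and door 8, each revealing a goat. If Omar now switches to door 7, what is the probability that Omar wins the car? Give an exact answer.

7/16

Apply Bayes' rule, conditioning on where the car actually is.
If it is behind door 1 (prior 1/8): the host has 21 equally likely choices, so probability 1/21; weight (1/8)·(1/21) = 1/168.
If it is behind any of doors 2, 3, 4, 6, and 8 (prior 1/8 each): that door was opened and seen not to hold the prize — ruled out; weight (1/8)·0 = 0 each.
If it is behind either of doors 5 and 7 (prior 1/8 each): the host has 6 equally likely choices, so probability 1/6; weight (1/8)·(1/6) = 1/48 each.
The weights sum to 1/21.
So P(the car behind door 7 | the host opened door 2, door 3, door 4, door 6, and door 8) = (1/48) / (1/21) = 7/16.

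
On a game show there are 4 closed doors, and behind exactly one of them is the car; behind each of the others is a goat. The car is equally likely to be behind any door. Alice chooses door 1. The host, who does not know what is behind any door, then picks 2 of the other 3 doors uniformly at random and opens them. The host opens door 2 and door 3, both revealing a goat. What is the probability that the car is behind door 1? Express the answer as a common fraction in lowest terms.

1/2

Because the host chose which doors to open without knowing where the car is, the choice is independent of the prize location. Learning that none of the 2 opened doors holds the car simply rules out those 2 locations and leaves the remaining 2 doors still equally likely by symmetry.
So P(the car behind door 1) = 1/2.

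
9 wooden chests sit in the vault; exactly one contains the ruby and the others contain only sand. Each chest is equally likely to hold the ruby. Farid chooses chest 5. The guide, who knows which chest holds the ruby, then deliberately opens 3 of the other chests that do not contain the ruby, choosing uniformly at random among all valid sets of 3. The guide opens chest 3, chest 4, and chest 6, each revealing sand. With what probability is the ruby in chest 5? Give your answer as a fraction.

1/9

Condition on the true location of the ruby.
If it is in any of chests 1, 2, 7, 8, and 9 (prior 1/9 each): the guide has 35 equally likely choices, so probability 1/35; weight (1/9)·(1/35) = 1/315 each.
If it is in any of chests 3, 4, and 6 (prior 1/9 each): that chest was opened and seen not to hold the prize — ruled out; weight (1/9)·0 = 0 each.
If it is in chest 5 (prior 1/9): the guide has 56 equally likely choices, so probability 1/56; weight (1/9)·(1/56) = 1/504.
The weights sum to 1/56.
So P(the ruby in chest 5 | the guide opened chest 3, chest 4, and chest 6) = (1/504) / (1/56) = 1/9.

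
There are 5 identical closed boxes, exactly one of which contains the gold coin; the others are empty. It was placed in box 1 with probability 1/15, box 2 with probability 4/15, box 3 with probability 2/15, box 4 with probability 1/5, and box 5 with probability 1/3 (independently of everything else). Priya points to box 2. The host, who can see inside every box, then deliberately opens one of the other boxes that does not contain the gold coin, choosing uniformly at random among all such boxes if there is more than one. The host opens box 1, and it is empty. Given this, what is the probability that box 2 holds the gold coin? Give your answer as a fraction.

3/13

Apply Bayes' rule, conditioning on where the gold coin actually is.
If it is in box 1 (prior 1/15): the host opened box 1, so this case is ruled out; weight (1/15)·0 = 0.
If it is in box 2 (prior 4/15): the host has 4 equally likely choices, so probability 1/4; weight (4/15)·(1/4) = 1/15.
If it is in box 3 (prior 2/15): the host has 3 equally likely choices, so probability 1/3; weight (2/15)·(1/3) = 2/45.
If it is in box 4 (prior 1/5): the host has 3 equally likely choices, so probability 1/3; weight (1/5)·(1/3) = 1/15.
If it is in box 5 (prior 1/3): the host has 3 equally likely choices, so probability 1/3; weight (1/3)·(1/3) = 1/9.
The weights sum to 13/45.
So P(the gold coin in box 2 | the host opened box 1) = (1/15) / (13/45) = 3/13.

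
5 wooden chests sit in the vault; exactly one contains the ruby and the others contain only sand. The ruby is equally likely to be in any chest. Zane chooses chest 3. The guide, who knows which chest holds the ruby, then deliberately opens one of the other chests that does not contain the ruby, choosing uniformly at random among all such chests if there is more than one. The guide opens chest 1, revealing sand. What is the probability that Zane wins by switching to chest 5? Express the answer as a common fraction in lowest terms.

4/15

Consider each possible location of the ruby in turn.
If it is in chest 1 (prior 1/5): the guide opened chest 1, so this case is ruled out; weight (1/5)·0 = 0.
If it is in any of chests 2, 4, and 5 (prior 1/5 each): the guide has 3 equally likely choices, so probability 1/3; weight (1/5)·(1/3) = 1/15 each.
If it is in chest 3 (prior 1/5): the guide has 4 equally likely choices, so probability 1/4; weight (1/5)·(1/4) = 1/20.
The weights sum to 1/4.
So P(the ruby in chest 5 | the guide opened chest 1) = (1/15) / (1/4) = 4/15.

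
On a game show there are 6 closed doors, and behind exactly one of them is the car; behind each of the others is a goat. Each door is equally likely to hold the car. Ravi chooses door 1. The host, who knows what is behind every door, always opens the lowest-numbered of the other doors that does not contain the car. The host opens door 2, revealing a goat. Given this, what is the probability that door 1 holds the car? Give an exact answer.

1/5

Consider each possible location of the car in turn.
If it is behind any of doors 1, 3, 4, 5, and 6 (prior 1/6 each): door 2 is the lowest-numbered option available, probability 1; weight (1/6)·1 = 1/6 each.
If it is behind door 2 (prior 1/6): the host opened door 2, so this case is ruled out; weight (1/6)·0 = 0.
The weights sum to 5/6.
So P(the car behind door 1 | the host opened door 2) = (1/6) / (5/6) = 1/5.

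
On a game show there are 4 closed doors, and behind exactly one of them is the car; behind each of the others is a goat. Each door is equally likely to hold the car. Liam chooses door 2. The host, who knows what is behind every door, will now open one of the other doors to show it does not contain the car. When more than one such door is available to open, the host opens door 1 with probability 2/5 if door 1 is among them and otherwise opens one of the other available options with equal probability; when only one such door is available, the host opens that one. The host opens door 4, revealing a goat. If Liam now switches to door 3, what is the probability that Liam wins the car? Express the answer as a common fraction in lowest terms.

3/7

Condition on the true location of the car.
If it is behind door 1 (prior 1/4): door 1 holds the prize so is unavailable; the host chooses uniformly among the 2 others, probability 1/2; weight (1/4)·(1/2) = 1/8.
If it is behind door 2 (prior 1/4): door 1 is available but not opened; door 4 gets probability (1 − 2/5)/2 = 3/10; weight (1/4)·(3/10) = 3/40.
If it is behind door 3 (prior 1/4): door 1 is available but not opened, probability 3/5; weight (1/4)·(3/5) = 3/20.
If it is behind door 4 (prior 1/4): the host opened door 4, so this case is ruled out; weight (1/4)·0 = 0.
The weights sum to 7/20.
So P(the car behind door 3 | the host opened door 4) = (3/20) / (7/20) = 3/7.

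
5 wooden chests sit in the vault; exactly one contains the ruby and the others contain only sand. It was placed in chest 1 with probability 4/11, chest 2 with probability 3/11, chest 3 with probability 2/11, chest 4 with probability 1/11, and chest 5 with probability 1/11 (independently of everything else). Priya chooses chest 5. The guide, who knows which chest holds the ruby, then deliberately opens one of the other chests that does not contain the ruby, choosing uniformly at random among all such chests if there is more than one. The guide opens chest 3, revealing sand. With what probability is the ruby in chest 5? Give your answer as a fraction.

Condition on the true location of the ruby.
If it is in chest 1 (prior 4/11): the guide has 3 equally likely choices, so probability 1/3; weight (4/11)·(1/3) = 4/33.
If it is in chest 2 (prior 3/11): the guide has 3 equally likely choices, so probability 1/3; weight (3/11)·(1/3) = 1/11.
If it is in chest 3 (prior 2/11): the guide opened chest 3, so this case is ruled out; weight (2/11)·0 = 0.
If it is in chest 4 (prior 1/11): the guide has 3 equally likely choices, so probability 1/3; weight (1/11)·(1/3) = 1/33.
If it is in chest 5 (prior 1/11): the guide has 4 equally likely choices, so probability 1/4; weight (1/11)·(1/4) = 1/44.
The weights sum to 35/132.
So P(the ruby in chest 5 | the guide opened chest 3) = (1/44) / (35/132) = 3/35.

3/35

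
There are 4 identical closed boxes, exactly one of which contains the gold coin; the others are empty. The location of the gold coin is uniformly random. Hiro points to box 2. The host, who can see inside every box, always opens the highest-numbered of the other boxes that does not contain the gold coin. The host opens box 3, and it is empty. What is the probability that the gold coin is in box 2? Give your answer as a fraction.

Apply Bayes' rule, conditioning on where the gold coin actually is.
If it is in either of boxes 1 and 2 (prior 1/4 each): the host would have opened box 4 instead, probability 0; weight (1/4)·0 = 0 each.
If it is in box 3 (prior 1/4): the host opened box 3, so this case is ruled out; weight (1/4)·0 = 0.
If it is in box 4 (prior 1/4): box 3 is the highest-numbered option available, probability 1; weight (1/4)·1 = 1/4.
The weights sum to 1/4.
So P(the gold coin in box 2 | the host opened box 3) = 0 / (1/4) = 0.

0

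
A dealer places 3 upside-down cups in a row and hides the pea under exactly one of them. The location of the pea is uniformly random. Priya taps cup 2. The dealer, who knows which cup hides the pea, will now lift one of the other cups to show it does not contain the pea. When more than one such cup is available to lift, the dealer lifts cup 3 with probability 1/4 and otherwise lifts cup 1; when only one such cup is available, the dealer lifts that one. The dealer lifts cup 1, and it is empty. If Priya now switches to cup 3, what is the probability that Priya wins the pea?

Condition on the true location of the pea.
If it is under cup 1 (prior 1/3): the dealer opened cup 1, so this case is ruled out; weight (1/3)·0 = 0.
If it is under cup 2 (prior 1/3): cup 3 is available but not opened, probability 3/4; weight (1/3)·(3/4) = 1/4.
If it is under cup 3 (prior 1/3): only cup 1 is available, probability 1; weight (1/3)·1 = 1/3.
The weights sum to 7/12.
So P(the pea under cup 3 | the dealer opened cup 1) = (1/3) / (7/12) = 4/7.

4/7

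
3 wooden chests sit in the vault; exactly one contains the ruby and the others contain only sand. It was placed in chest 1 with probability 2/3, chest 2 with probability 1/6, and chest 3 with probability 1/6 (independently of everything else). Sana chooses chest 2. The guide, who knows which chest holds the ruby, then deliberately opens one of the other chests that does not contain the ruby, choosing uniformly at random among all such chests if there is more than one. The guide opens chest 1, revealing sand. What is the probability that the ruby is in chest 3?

2/3

Consider each possible location of the ruby in turn.
If it is in chest 1 (prior 2/3): the guide opened chest 1, so this case is ruled out; weight (2/3)·0 = 0.
If it is in chest 2 (prior 1/6): the guide has 2 equally likely choices, so probability 1/2; weight (1/6)·(1/2) = 1/12.
If it is in chest 3 (prior 1/6): the guide has no choice, probability 1; weight (1/6)·1 = 1/6.
The weights sum to 1/4.
So P(the ruby in chest 3 | the guide opened chest 1) = (1/6) / (1/4) = 2/3.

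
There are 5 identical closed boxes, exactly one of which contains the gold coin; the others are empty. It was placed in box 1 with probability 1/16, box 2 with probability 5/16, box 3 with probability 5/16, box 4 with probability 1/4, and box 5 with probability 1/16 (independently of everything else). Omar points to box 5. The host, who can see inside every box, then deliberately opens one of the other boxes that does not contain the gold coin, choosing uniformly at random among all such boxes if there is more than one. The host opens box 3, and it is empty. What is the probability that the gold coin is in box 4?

Condition on the true location of the gold coin.
If it is in box 1 (prior 1/16): the host has 3 equally likely choices, so probability 1/3; weight (1/16)·(1/3) = 1/48.
If it is in box 2 (prior 5/16): the host has 3 equally likely choices, so probability 1/3; weight (5/16)·(1/3) = 5/48.
If it is in box 3 (prior 5/16): the host opened box 3, so this case is ruled out; weight (5/16)·0 = 0.
If it is in box 4 (prior 1/4): the host has 3 equally likely choices, so probability 1/3; weight (1/4)·(1/3) = 1/12.
If it is in box 5 (prior 1/16): the host has 4 equally likely choices, so probability 1/4; weight (1/16)·(1/4) = 1/64.
The weights sum to 43/192.
So P(the gold coin in box 4 | the host opened box 3) = (1/12) / (43/192) = 16/43.

16/43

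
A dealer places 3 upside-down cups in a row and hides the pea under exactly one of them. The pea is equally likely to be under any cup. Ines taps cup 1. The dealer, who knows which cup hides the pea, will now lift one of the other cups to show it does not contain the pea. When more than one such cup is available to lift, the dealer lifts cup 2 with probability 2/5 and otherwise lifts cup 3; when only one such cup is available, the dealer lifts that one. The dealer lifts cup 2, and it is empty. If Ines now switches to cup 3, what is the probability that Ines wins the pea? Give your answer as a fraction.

5/7

Condition on the true location of the pea.
If it is under cup 1 (prior 1/3): cup 2 is available, opened with probability 2/5; weight (1/3)·(2/5) = 2/15.
If it is under cup 2 (prior 1/3): the dealer opened cup 2, so this case is ruled out; weight (1/3)·0 = 0.
If it is under cup 3 (prior 1/3): only cup 2 is available, probability 1; weight (1/3)·1 = 1/3.
The weights sum to 7/15.
So P(the pea under cup 3 | the dealer opened cup 2) = (1/3) / (7/15) = 5/7.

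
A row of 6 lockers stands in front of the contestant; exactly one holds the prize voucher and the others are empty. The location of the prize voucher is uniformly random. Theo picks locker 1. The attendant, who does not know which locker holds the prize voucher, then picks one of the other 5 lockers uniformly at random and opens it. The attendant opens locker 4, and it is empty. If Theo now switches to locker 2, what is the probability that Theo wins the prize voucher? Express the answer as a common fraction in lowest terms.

Apply Bayes' rule, conditioning on where the prize voucher actually is.
If it is in any of lockers 1, 2, 3, 5, and 6 (prior 1/6 each): the attendant picks locker 4 with probability 1/5 regardless, and it is not the prize; weight (1/6)·(1/5) = 1/30 each.
If it is in locker 4 (prior 1/6): the attendant opened locker 4, so this case is ruled out; weight (1/6)·0 = 0.
The weights sum to 1/6.
So P(the prize voucher in locker 2 | the attendant opened locker 4) = (1/30) / (1/6) = 1/5.

1/5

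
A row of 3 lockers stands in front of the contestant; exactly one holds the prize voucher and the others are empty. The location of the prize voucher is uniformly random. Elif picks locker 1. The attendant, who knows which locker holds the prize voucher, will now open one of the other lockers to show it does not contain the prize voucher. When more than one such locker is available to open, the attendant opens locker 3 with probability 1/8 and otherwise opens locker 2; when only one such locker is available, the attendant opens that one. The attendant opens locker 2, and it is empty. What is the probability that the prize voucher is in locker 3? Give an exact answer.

Condition on the true location of the prize voucher.
If it is in locker 1 (prior 1/3): locker 3 is available but not opened, probability 7/8; weight (1/3)·(7/8) = 7/24.
If it is in locker 2 (prior 1/3): the attendant opened locker 2, so this case is ruled out; weight (1/3)·0 = 0.
If it is in locker 3 (prior 1/3): only locker 2 is available, probability 1; weight (1/3)·1 = 1/3.
The weights sum to 5/8.
So P(the prize voucher in locker 3 | the attendant opened locker 2) = (1/3) / (5/8) = 8/15.

8/15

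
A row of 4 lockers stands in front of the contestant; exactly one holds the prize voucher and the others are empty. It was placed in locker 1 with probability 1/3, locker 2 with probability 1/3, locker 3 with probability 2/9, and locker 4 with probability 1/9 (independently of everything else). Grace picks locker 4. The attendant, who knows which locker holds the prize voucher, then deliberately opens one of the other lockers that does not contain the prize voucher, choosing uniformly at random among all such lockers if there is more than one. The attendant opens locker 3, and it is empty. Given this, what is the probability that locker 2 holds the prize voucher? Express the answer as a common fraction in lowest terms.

Consider each possible location of the prize voucher in turn.
If it is in either of lockers 1 and 2 (prior 1/3 each): the attendant has 2 equally likely choices, so probability 1/2; weight (1/3)·(1/2) = 1/6 each.
If it is in locker 3 (prior 2/9): the attendant opened locker 3, so this case is ruled out; weight (2/9)·0 = 0.
If it is in locker 4 (prior 1/9): the attendant has 3 equally likely choices, so probability 1/3; weight (1/9)·(1/3) = 1/27.
The weights sum to 10/27.
So P(the prize voucher in locker 2 | the attendant opened locker 3) = (1/6) / (10/27) = 9/20.

9/20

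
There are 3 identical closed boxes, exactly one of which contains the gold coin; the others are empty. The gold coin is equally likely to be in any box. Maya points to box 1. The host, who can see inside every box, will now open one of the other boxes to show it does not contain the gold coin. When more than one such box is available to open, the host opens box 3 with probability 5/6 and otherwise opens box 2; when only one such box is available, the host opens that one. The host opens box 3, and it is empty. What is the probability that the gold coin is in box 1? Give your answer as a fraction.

5/11

Consider each possible location of the gold coin in turn.
If it is in box 1 (prior 1/3): box 3 is available, opened with probability 5/6; weight (1/3)·(5/6) = 5/18.
If it is in box 2 (prior 1/3): only box 3 is available, probability 1; weight (1/3)·1 = 1/3.
If it is in box 3 (prior 1/3): the host opened box 3, so this case is ruled out; weight (1/3)·0 = 0.
The weights sum to 11/18.
So P(the gold coin in box 1 | the host opened box 3) = (5/18) / (11/18) = 5/11.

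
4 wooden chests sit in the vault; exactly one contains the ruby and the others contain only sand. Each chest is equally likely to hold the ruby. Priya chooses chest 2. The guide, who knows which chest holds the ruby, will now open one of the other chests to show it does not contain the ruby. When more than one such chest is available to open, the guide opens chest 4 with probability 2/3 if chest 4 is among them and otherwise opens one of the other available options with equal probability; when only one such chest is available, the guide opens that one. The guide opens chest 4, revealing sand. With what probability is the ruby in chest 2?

Apply Bayes' rule, conditioning on where the ruby actually is.
If it is in any of chests 1, 2, and 3 (prior 1/4 each): chest 4 is available, opened with probability 2/3; weight (1/4)·(2/3) = 1/6 each.
If it is in chest 4 (prior 1/4): the guide opened chest 4, so this case is ruled out; weight (1/4)·0 = 0.
The weights sum to 1/2.
So P(the ruby in chest 2 | the guide opened chest 4) = (1/6) / (1/2) = 1/3.

1/3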